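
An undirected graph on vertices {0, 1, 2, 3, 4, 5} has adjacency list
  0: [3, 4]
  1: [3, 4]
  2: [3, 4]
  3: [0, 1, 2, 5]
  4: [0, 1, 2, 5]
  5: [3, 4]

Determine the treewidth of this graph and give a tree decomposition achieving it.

Every bag has size at most 3, so the width is 3 − 1 = 2 and tw(G) ≤ 2. Since 0–4–5–3–0 is a cycle in G, G is not acyclic. Forests are exactly the graphs of treewidth ≤ 1, so tw(G) ≥ 2. Combining the bounds, tw(G) = 2.

Treewidth 2.
Bags: B1 = {0, 3, 4}  B2 = {3, 4, 5}  B3 = {2, 3, 4}  B4 = {1, 3, 4}
Tree: B1–B2, B2–B3, B3–B4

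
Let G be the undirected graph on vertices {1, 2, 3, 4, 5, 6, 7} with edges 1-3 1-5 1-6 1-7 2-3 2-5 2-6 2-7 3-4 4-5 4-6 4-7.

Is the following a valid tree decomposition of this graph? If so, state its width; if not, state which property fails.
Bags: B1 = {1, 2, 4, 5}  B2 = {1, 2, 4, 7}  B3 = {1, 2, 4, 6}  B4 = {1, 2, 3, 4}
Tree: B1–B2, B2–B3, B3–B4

Yes; width 3.

Vertex coverage: the bags together contain {1, 2, 3, 4, 5, 6, 7}, the full vertex set. Edge coverage: each edge of G has both endpoints in at least one bag. Running intersection: for every vertex, the bags containing it form a connected subtree. All three properties hold, so this is a valid tree decomposition of width max|bag| − 1 = 3, and hence tw(G) ≤ 3.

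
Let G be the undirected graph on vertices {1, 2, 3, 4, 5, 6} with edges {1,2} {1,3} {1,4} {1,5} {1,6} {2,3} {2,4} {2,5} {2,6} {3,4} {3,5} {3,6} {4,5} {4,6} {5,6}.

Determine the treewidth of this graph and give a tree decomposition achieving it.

Treewidth 5.
One optimal decomposition is:
Bags: B1 = {1, 2, 3, 4, 5, 6}
Tree: (single bag)

A single bag containing all 6 vertices is trivially a valid decomposition of width 5. Conversely, {1, 2, 3, 4, 5, 6} is a clique of size 6, and the vertices of any clique must share a bag in every tree decomposition; so some bag has ≥ 6 vertices and tw(G) ≥ 5. Therefore the treewidth is 5.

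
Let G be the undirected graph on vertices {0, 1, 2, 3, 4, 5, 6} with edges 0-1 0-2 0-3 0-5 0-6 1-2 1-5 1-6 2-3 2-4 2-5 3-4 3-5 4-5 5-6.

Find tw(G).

A width-3 tree decomposition is:
Bags: B1 = {0, 1, 2, 5}  B2 = {0, 2, 3, 5}  B3 = {2, 3, 4, 5}  B4 = {0, 1, 5, 6}
Tree: B1–B2, B2–B3, B1–B4
The largest bag has 4 vertices, giving width 3; this decomposition certifies tw(G) ≤ 3. For the lower bound, the 4 vertices {0, 1, 2, 5} are pairwise adjacent, and any tree decomposition puts a clique entirely inside one bag — forcing width ≥ 3. Hence tw(G) = 3 exactly.

3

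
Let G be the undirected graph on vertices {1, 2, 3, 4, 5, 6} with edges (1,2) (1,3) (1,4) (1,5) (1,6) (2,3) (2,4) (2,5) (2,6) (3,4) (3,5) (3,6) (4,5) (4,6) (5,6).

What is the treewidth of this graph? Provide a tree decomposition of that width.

With just one bag of size 6, the width is 6 − 1 = 5, so tw(G) ≤ 5. For the lower bound, the 6 vertices {1, 2, 3, 4, 5, 6} are pairwise adjacent, and any tree decomposition puts a clique entirely inside one bag — forcing width ≥ 5. Combining the bounds, tw(G) = 5.

Treewidth 5.
One such decomposition:
Bags: B1 = {1, 2, 3, 4, 5, 6}
Tree: (single bag)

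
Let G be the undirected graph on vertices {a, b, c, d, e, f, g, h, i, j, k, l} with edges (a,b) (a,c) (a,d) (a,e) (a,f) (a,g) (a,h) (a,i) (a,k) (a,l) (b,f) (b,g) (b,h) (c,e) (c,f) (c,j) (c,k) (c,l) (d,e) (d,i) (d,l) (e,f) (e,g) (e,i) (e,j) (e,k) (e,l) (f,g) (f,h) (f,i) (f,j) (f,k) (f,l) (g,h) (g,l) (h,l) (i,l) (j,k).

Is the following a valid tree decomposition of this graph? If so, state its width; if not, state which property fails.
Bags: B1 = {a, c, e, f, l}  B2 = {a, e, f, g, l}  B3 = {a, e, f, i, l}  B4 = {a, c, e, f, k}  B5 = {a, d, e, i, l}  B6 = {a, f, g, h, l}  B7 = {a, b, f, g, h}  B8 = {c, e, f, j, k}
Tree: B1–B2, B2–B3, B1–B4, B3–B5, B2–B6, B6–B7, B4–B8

Checking the three conditions: (i) the bags cover all of {a, b, c, d, e, f, g, h, i, j, k, l}; (ii) for each edge, some bag contains both endpoints; (iii) the bags containing any fixed vertex form a subtree. All hold, so the decomposition is valid with width 5 − 1 = 4.

Yes; width 4.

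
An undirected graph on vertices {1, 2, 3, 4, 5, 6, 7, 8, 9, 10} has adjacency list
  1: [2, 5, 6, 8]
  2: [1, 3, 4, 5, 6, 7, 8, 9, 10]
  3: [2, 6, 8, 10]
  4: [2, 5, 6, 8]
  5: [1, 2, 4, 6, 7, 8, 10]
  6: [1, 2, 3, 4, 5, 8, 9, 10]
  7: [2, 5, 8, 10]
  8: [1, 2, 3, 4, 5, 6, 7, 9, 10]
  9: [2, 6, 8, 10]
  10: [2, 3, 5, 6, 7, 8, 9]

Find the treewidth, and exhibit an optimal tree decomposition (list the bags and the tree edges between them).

Treewidth 4.
One optimal decomposition is:
Bags: B1 = {1, 2, 5, 6, 8}  B2 = {2, 5, 6, 8, 10}  B3 = {2, 6, 8, 9, 10}  B4 = {2, 3, 6, 8, 10}  B5 = {2, 5, 7, 8, 10}  B6 = {2, 4, 5, 6, 8}
Tree: B1–B2, B2–B3, B3–B4, B2–B5, B1–B6

Every bag has size at most 5, so the width is 5 − 1 = 4 and tw(G) ≤ 4. For the lower bound, the 5 vertices {2, 6, 8, 9, 10} are pairwise adjacent, and any tree decomposition puts a clique entirely inside one bag — forcing width ≥ 4. The upper and lower bounds meet at 4, so that is the treewidth.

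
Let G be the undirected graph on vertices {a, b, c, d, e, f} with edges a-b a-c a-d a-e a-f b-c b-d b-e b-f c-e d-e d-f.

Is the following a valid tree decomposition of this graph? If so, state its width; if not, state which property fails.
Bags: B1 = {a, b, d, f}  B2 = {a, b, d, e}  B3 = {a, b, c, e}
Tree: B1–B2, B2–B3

Yes; width 3.

Every vertex of G appears in some bag (union = {a, b, c, d, e, f}); every edge is covered by a bag; and for each vertex v the set of bags containing v is connected in the bag tree. The decomposition is therefore valid. The largest bag has 4 vertices, so the width is 3.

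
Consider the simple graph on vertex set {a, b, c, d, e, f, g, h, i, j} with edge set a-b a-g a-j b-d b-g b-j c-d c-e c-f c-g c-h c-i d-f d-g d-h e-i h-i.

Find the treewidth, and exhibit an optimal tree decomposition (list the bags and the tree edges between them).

Every bag has size at most 3, so the width is 3 − 1 = 2 and tw(G) ≤ 2. For the lower bound, the 3 vertices {a, b, j} are pairwise adjacent, and any tree decomposition puts a clique entirely inside one bag — forcing width ≥ 2. Combining the bounds, tw(G) = 2.

Treewidth 2.
One optimal decomposition is:
Bags: B1 = {c, d, h}  B2 = {c, d, g}  B3 = {b, d, g}  B4 = {c, h, i}  B5 = {a, b, g}  B6 = {a, b, j}  B7 = {c, d, f}  B8 = {c, e, i}
Tree: B1–B2, B2–B3, B1–B4, B3–B5, B5–B6, B2–B7, B4–B8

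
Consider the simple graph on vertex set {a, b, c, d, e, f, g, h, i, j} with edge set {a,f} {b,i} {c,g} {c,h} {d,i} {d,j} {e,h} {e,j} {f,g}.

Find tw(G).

1

A width-1 tree decomposition is:
Bags: B1 = {a, f}  B2 = {f, g}  B3 = {c, g}  B4 = {c, h}  B5 = {e, h}  B6 = {e, j}  B7 = {d, j}  B8 = {d, i}  B9 = {b, i}
Tree: B1–B2, B2–B3, B3–B4, B4–B5, B5–B6, B6–B7, B7–B8, B8–B9
The largest bag has 2 vertices, giving width 1; this decomposition certifies tw(G) ≤ 1. G has an edge, so its treewidth is at least 1. Combining the bounds, tw(G) = 1.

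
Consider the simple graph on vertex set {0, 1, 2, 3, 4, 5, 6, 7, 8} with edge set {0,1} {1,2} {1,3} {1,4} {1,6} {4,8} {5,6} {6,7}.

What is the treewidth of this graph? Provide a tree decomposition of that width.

Treewidth 1.
One such decomposition:
Bags: B1 = {1, 3}  B2 = {1, 6}  B3 = {5, 6}  B4 = {6, 7}  B5 = {1, 4}  B6 = {4, 8}  B7 = {1, 2}  B8 = {0, 1}
Tree: B1–B2, B2–B3, B2–B4, B2–B5, B5–B6, B2–B7, B2–B8

The largest bag has 2 vertices, giving width 1; this decomposition certifies tw(G) ≤ 1. G has an edge, so its treewidth is at least 1. Therefore the treewidth is 1.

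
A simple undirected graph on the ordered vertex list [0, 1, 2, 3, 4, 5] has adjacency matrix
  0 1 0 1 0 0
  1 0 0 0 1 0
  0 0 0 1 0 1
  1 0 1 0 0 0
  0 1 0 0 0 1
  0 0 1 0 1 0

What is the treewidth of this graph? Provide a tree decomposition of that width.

Each bag holds 3 vertices, so the decomposition has width 2, which upper-bounds the treewidth. Since 5–2–3–0–1–4–5 is a cycle in G, G is not acyclic. Forests are exactly the graphs of treewidth ≤ 1, so tw(G) ≥ 2. The upper and lower bounds meet at 2, so that is the treewidth.

Treewidth 2.
One such decomposition:
Bags: B1 = {2, 3, 5}  B2 = {0, 3, 5}  B3 = {0, 1, 5}  B4 = {1, 4, 5}
Tree: B1–B2, B2–B3, B3–B4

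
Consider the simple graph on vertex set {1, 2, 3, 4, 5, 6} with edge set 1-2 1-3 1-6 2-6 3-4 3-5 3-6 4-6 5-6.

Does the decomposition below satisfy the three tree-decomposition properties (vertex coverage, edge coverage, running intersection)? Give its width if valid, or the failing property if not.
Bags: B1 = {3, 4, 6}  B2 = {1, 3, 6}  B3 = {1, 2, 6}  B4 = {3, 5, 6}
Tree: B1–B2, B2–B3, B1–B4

Every vertex of G appears in some bag (union = {1, 2, 3, 4, 5, 6}); every edge is covered by a bag; and for each vertex v the set of bags containing v is connected in the bag tree. The decomposition is therefore valid. The largest bag has 3 vertices, so the width is 2.

Yes; width 2.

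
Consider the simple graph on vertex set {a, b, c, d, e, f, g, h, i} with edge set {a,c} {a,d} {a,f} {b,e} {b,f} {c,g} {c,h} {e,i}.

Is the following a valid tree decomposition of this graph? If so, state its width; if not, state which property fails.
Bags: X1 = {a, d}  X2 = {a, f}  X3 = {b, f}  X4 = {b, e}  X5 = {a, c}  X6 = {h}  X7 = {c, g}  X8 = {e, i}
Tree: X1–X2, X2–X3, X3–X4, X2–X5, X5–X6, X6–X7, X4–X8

No — edge (c,h) lies in no bag.

A tree decomposition must satisfy three properties: every vertex lies in some bag; for every edge, both endpoints lie together in some bag; and for every vertex, the bags containing it form a connected subtree. Here edge (c,h) lies in no bag, so the decomposition is invalid.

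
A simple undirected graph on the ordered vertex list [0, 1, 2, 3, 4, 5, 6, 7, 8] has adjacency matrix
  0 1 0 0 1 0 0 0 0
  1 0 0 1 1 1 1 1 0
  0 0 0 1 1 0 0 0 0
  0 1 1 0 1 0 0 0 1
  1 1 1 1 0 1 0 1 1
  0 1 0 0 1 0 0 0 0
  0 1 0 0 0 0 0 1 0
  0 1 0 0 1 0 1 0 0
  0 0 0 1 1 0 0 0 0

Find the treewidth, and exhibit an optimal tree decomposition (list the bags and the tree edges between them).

The largest bag has 3 vertices, giving width 2; this decomposition certifies tw(G) ≤ 2. On the other hand G contains the 3-clique {3, 4, 8}. A clique must lie in a single bag of any decomposition, so no decomposition can have width below 2. Combining the bounds, tw(G) = 2.

Treewidth 2.
One optimal decomposition is:
Bags: B1 = {1, 4, 7}  B2 = {1, 4, 5}  B3 = {1, 3, 4}  B4 = {0, 1, 4}  B5 = {3, 4, 8}  B6 = {1, 6, 7}  B7 = {2, 3, 4}
Tree: B1–B2, B2–B3, B2–B4, B3–B5, B1–B6, B5–B7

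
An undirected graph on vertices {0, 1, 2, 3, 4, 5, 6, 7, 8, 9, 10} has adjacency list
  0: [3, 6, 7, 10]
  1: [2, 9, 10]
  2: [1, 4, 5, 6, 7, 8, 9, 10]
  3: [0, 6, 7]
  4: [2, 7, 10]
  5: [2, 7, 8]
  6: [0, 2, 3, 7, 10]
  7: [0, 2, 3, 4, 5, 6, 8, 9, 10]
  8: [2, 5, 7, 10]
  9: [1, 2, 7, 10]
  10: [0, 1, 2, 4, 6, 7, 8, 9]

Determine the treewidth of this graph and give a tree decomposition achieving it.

Treewidth 3.
One optimal decomposition is:
Bags: B1 = {2, 7, 8, 10}  B2 = {2, 5, 7, 8}  B3 = {2, 7, 9, 10}  B4 = {2, 4, 7, 10}  B5 = {1, 2, 9, 10}  B6 = {2, 6, 7, 10}  B7 = {0, 6, 7, 10}  B8 = {0, 3, 6, 7}
Tree: B1–B2, B1–B3, B3–B4, B3–B5, B1–B6, B6–B7, B7–B8

Each bag holds 4 vertices, so the decomposition has width 3, which upper-bounds the treewidth. Conversely, {1, 2, 9, 10} is a clique of size 4, and the vertices of any clique must share a bag in every tree decomposition; so some bag has ≥ 4 vertices and tw(G) ≥ 3. Therefore the treewidth is 3.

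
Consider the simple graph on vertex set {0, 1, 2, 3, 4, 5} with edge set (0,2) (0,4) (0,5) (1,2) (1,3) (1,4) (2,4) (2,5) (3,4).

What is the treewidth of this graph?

A width-2 tree decomposition is:
Bags: B1 = {0, 2, 4}  B2 = {1, 2, 4}  B3 = {0, 2, 5}  B4 = {1, 3, 4}
Tree: B1–B2, B1–B3, B2–B4
Each bag holds 3 vertices, so the decomposition has width 2, which upper-bounds the treewidth. Conversely, {0, 2, 4} is a clique of size 3, and the vertices of any clique must share a bag in every tree decomposition; so some bag has ≥ 3 vertices and tw(G) ≥ 2. Combining the bounds, tw(G) = 2.

2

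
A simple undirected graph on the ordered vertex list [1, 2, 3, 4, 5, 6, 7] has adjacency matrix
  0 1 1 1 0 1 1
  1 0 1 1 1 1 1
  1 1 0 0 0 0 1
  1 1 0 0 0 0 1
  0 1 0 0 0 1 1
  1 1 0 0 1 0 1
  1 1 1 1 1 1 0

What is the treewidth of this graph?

3

A width-3 tree decomposition is:
Bags: B1 = {1, 2, 3, 7}  B2 = {1, 2, 6, 7}  B3 = {2, 5, 6, 7}  B4 = {1, 2, 4, 7}
Tree: B1–B2, B2–B3, B2–B4
Each bag holds 4 vertices, so the decomposition has width 3, which upper-bounds the treewidth. On the other hand G contains the 4-clique {1, 2, 3, 7}. A clique must lie in a single bag of any decomposition, so no decomposition can have width below 3. Hence tw(G) = 3 exactly.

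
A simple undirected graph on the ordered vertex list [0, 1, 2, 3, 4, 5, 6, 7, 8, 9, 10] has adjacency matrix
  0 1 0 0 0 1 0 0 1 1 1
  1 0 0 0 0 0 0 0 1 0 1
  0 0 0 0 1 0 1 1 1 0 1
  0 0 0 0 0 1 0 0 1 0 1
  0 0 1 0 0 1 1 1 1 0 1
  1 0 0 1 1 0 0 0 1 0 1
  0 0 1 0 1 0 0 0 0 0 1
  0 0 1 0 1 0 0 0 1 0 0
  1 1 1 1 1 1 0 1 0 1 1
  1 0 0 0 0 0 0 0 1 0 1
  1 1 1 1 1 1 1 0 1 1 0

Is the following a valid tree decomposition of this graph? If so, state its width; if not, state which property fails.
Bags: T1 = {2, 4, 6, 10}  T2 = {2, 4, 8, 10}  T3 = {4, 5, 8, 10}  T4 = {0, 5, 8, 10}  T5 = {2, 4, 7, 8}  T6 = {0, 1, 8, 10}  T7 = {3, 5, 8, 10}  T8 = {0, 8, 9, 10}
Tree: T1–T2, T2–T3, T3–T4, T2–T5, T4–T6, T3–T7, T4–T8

Yes; width 3.

Vertex coverage: the bags together contain {0, 1, 2, 3, 4, 5, 6, 7, 8, 9, 10}, the full vertex set. Edge coverage: each edge of G has both endpoints in at least one bag. Running intersection: for every vertex, the bags containing it form a connected subtree. All three properties hold, so this is a valid tree decomposition of width max|bag| − 1 = 3, and hence tw(G) ≤ 3.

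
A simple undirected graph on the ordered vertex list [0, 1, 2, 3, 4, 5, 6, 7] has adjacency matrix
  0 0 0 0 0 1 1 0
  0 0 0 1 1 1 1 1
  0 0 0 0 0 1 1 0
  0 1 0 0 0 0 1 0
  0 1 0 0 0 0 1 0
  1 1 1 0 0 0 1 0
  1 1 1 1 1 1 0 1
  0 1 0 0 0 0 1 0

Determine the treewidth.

2

A width-2 tree decomposition is:
Bags: B1 = {1, 3, 6}  B2 = {1, 6, 7}  B3 = {1, 5, 6}  B4 = {0, 5, 6}  B5 = {1, 4, 6}  B6 = {2, 5, 6}
Tree: B1–B2, B2–B3, B3–B4, B2–B5, B3–B6
Every bag has size at most 3, so the width is 3 − 1 = 2 and tw(G) ≤ 2. Conversely, {0, 5, 6} is a clique of size 3, and the vertices of any clique must share a bag in every tree decomposition; so some bag has ≥ 3 vertices and tw(G) ≥ 2. Combining the bounds, tw(G) = 2.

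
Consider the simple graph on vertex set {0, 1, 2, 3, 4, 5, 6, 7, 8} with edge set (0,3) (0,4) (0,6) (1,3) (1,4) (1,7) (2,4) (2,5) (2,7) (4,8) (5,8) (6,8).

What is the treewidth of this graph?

A width-3 tree decomposition is:
Bags: B1 = {0, 1, 3, 6}  B2 = {0, 1, 4, 6}  B3 = {1, 4, 6, 8}  B4 = {1, 4, 7, 8}  B5 = {2, 4, 7, 8}  B6 = {2, 5, 7, 8}
Tree: B1–B2, B2–B3, B3–B4, B4–B5, B5–B6
Every bag has size at most 4, so the width is 4 − 1 = 3 and tw(G) ≤ 3. For the lower bound: the 4 vertex sets {0,3,6}, {1}, {4}, {2,5,7,8} are disjoint, each induces a connected subgraph, and every pair is joined by at least one edge of G. Contracting each set to a single vertex therefore yields K_{4} as a minor, and since treewidth is minor-monotone, tw(G) ≥ tw(K_{4}) = 3. Combining the bounds, tw(G) = 3.

3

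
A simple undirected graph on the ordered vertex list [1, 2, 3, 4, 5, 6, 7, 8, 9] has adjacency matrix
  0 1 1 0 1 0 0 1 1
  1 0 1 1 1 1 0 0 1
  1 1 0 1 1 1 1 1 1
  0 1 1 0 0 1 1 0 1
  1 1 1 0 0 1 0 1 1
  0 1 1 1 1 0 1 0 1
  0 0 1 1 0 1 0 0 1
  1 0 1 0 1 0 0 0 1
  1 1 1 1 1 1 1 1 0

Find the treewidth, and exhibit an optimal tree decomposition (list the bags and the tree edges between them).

The largest bag has 5 vertices, giving width 4; this decomposition certifies tw(G) ≤ 4. Conversely, {1, 3, 5, 8, 9} is a clique of size 5, and the vertices of any clique must share a bag in every tree decomposition; so some bag has ≥ 5 vertices and tw(G) ≥ 4. Hence tw(G) = 4 exactly.

Treewidth 4.
Bags: B1 = {2, 3, 5, 6, 9}  B2 = {2, 3, 4, 6, 9}  B3 = {1, 2, 3, 5, 9}  B4 = {1, 3, 5, 8, 9}  B5 = {3, 4, 6, 7, 9}
Tree: B1–B2, B1–B3, B3–B4, B2–B5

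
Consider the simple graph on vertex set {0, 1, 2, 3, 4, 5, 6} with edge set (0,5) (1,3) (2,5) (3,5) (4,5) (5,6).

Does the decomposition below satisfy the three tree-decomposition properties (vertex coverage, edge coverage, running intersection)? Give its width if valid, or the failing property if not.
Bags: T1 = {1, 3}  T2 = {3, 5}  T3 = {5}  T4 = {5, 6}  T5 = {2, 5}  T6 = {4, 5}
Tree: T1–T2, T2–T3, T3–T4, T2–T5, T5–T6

A tree decomposition must satisfy three properties: every vertex lies in some bag; for every edge, both endpoints lie together in some bag; and for every vertex, the bags containing it form a connected subtree. Here vertex 0 appears in no bag, so the decomposition is invalid.

No — vertex 0 appears in no bag.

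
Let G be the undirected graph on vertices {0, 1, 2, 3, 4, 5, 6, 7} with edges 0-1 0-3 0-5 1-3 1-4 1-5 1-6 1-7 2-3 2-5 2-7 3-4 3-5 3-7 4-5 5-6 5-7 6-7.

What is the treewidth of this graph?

A width-3 tree decomposition is:
Bags: B1 = {1, 5, 6, 7}  B2 = {1, 3, 5, 7}  B3 = {1, 3, 4, 5}  B4 = {0, 1, 3, 5}  B5 = {2, 3, 5, 7}
Tree: B1–B2, B2–B3, B3–B4, B2–B5
Every bag has size at most 4, so the width is 4 − 1 = 3 and tw(G) ≤ 3. Conversely, {0, 1, 3, 5} is a clique of size 4, and the vertices of any clique must share a bag in every tree decomposition; so some bag has ≥ 4 vertices and tw(G) ≥ 3. The upper and lower bounds meet at 3, so that is the treewidth.

3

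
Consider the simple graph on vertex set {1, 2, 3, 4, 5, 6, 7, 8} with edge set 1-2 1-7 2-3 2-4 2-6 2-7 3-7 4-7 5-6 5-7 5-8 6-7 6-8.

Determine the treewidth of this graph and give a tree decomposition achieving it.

Treewidth 2.
One optimal decomposition is:
Bags: B1 = {2, 3, 7}  B2 = {2, 6, 7}  B3 = {2, 4, 7}  B4 = {5, 6, 7}  B5 = {5, 6, 8}  B6 = {1, 2, 7}
Tree: B1–B2, B1–B3, B2–B4, B4–B5, B3–B6

Every bag has size at most 3, so the width is 3 − 1 = 2 and tw(G) ≤ 2. For the lower bound, the 3 vertices {5, 6, 8} are pairwise adjacent, and any tree decomposition puts a clique entirely inside one bag — forcing width ≥ 2. The upper and lower bounds meet at 2, so that is the treewidth.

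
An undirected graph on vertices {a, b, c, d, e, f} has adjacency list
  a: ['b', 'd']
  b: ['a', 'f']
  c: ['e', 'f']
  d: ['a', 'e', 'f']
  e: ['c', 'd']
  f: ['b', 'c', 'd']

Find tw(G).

A width-2 tree decomposition is:
Bags: B1 = {a, b, f}  B2 = {a, d, f}  B3 = {c, d, f}  B4 = {c, d, e}
Tree: B1–B2, B2–B3, B3–B4
Every bag has size at most 3, so the width is 3 − 1 = 2 and tw(G) ≤ 2. Since b–a–d–f–b is a cycle in G, G is not acyclic. Forests are exactly the graphs of treewidth ≤ 1, so tw(G) ≥ 2. Hence tw(G) = 2 exactly.

2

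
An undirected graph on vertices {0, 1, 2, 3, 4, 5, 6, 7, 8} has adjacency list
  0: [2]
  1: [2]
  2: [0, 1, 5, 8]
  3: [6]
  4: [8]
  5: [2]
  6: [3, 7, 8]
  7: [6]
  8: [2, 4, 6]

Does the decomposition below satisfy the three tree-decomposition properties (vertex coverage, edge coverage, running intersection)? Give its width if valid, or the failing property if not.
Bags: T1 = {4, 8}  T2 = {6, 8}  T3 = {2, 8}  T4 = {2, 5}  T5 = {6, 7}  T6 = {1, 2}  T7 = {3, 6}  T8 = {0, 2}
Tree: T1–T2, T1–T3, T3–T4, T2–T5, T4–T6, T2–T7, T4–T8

Vertex coverage: the bags together contain {0, 1, 2, 3, 4, 5, 6, 7, 8}, the full vertex set. Edge coverage: each edge of G has both endpoints in at least one bag. Running intersection: for every vertex, the bags containing it form a connected subtree. All three properties hold, so this is a valid tree decomposition of width max|bag| − 1 = 1, and hence tw(G) ≤ 1.

Yes; width 1.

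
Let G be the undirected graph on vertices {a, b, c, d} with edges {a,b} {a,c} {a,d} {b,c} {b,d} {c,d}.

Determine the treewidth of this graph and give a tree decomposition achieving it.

With just one bag of size 4, the width is 4 − 1 = 3, so tw(G) ≤ 3. Conversely, {a, b, c, d} is a clique of size 4, and the vertices of any clique must share a bag in every tree decomposition; so some bag has ≥ 4 vertices and tw(G) ≥ 3. Combining the bounds, tw(G) = 3.

Treewidth 3.
One optimal decomposition is:
Bags: B1 = {a, b, c, d}
Tree: (single bag)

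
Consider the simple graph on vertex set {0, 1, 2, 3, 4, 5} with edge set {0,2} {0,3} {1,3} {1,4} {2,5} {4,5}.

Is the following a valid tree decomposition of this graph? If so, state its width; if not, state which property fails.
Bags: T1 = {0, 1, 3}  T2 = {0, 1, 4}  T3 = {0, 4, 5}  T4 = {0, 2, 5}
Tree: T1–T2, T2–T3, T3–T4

Vertex coverage: the bags together contain {0, 1, 2, 3, 4, 5}, the full vertex set. Edge coverage: each edge of G has both endpoints in at least one bag. Running intersection: for every vertex, the bags containing it form a connected subtree. All three properties hold, so this is a valid tree decomposition of width max|bag| − 1 = 2, and hence tw(G) ≤ 2.

Yes; width 2.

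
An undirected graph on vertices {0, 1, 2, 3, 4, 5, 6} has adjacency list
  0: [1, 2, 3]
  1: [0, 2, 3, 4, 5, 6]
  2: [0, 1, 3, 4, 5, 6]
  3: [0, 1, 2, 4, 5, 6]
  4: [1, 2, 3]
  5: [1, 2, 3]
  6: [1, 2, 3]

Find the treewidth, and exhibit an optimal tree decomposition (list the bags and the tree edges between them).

The largest bag has 4 vertices, giving width 3; this decomposition certifies tw(G) ≤ 3. On the other hand G contains the 4-clique {0, 1, 2, 3}. A clique must lie in a single bag of any decomposition, so no decomposition can have width below 3. Hence tw(G) = 3 exactly.

Treewidth 3.
One optimal decomposition is:
Bags: B1 = {0, 1, 2, 3}  B2 = {1, 2, 3, 4}  B3 = {1, 2, 3, 5}  B4 = {1, 2, 3, 6}
Tree: B1–B2, B2–B3, B3–B4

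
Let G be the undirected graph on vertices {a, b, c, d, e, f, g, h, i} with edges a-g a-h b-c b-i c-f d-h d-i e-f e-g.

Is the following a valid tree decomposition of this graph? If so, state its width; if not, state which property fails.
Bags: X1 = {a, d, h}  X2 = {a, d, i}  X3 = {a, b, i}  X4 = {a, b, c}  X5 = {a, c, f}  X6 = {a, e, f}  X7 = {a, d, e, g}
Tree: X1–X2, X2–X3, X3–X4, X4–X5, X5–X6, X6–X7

A tree decomposition must satisfy three properties: every vertex lies in some bag; for every edge, both endpoints lie together in some bag; and for every vertex, the bags containing it form a connected subtree. Here bags containing vertex d are not connected in the tree, so the decomposition is invalid.

No — bags containing vertex d are not connected in the tree.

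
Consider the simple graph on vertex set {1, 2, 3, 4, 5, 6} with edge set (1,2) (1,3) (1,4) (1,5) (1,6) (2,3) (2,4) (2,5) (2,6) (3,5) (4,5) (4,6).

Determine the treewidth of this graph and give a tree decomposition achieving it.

Each bag holds 4 vertices, so the decomposition has width 3, which upper-bounds the treewidth. Conversely, {1, 2, 3, 5} is a clique of size 4, and the vertices of any clique must share a bag in every tree decomposition; so some bag has ≥ 4 vertices and tw(G) ≥ 3. Combining the bounds, tw(G) = 3.

Treewidth 3.
One optimal decomposition is:
Bags: B1 = {1, 2, 4, 5}  B2 = {1, 2, 4, 6}  B3 = {1, 2, 3, 5}
Tree: B1–B2, B1–B3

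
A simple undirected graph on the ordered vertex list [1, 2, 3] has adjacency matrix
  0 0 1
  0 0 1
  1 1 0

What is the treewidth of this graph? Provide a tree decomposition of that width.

Treewidth 1.
Bags: B1 = {2, 3}  B2 = {1, 3}
Tree: B1–B2

The largest bag has 2 vertices, giving width 1; this decomposition certifies tw(G) ≤ 1. Since G has at least one edge (e.g. 3–2), it is not an edgeless graph, so tw(G) ≥ 1. Combining the bounds, tw(G) = 1.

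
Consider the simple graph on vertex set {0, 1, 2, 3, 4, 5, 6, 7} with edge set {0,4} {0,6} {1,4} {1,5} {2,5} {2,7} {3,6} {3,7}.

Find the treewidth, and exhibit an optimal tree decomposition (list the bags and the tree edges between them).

Treewidth 2.
One such decomposition:
Bags: B1 = {3, 6, 7}  B2 = {2, 6, 7}  B3 = {2, 5, 6}  B4 = {1, 5, 6}  B5 = {1, 4, 6}  B6 = {0, 4, 6}
Tree: B1–B2, B2–B3, B3–B4, B4–B5, B5–B6

Each bag holds 3 vertices, so the decomposition has width 2, which upper-bounds the treewidth. For the lower bound, G contains the cycle 6–3–7–2–5–1–4–0–6, so G is not a forest; only forests have treewidth ≤ 1, hence tw(G) ≥ 2. Combining the bounds, tw(G) = 2.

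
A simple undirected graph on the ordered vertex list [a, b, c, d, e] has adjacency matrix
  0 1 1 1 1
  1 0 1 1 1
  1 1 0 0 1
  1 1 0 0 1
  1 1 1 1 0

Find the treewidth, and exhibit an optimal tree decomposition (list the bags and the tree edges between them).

Every bag has size at most 4, so the width is 4 − 1 = 3 and tw(G) ≤ 3. On the other hand G contains the 4-clique {a, b, d, e}. A clique must lie in a single bag of any decomposition, so no decomposition can have width below 3. Combining the bounds, tw(G) = 3.

Treewidth 3.
One optimal decomposition is:
Bags: B1 = {a, b, d, e}  B2 = {a, b, c, e}
Tree: B1–B2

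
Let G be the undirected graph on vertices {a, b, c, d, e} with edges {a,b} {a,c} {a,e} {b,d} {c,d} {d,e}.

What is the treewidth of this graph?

2

A width-2 tree decomposition is:
Bags: B1 = {a, c, d}  B2 = {a, b, d}  B3 = {a, d, e}
Tree: B1–B2, B2–B3
Each bag holds 3 vertices, so the decomposition has width 2, which upper-bounds the treewidth. The edges c–d–b–a–c form a cycle, so G is not a tree and its treewidth is at least 2. Therefore the treewidth is 2.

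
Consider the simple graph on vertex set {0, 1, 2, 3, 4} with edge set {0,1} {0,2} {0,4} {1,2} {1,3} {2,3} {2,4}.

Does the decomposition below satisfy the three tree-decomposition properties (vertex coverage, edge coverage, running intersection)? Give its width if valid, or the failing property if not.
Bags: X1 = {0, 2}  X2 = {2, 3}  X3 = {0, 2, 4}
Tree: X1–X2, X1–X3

No — vertex 1 appears in no bag.

A tree decomposition must satisfy three properties: every vertex lies in some bag; for every edge, both endpoints lie together in some bag; and for every vertex, the bags containing it form a connected subtree. Here vertex 1 appears in no bag, so the decomposition is invalid.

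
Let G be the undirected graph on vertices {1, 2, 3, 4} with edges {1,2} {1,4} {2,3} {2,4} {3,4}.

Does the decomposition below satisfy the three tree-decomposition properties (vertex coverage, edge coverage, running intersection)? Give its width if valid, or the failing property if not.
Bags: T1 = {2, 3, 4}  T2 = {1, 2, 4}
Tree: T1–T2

Checking the three conditions: (i) the bags cover all of {1, 2, 3, 4}; (ii) for each edge, some bag contains both endpoints; (iii) the bags containing any fixed vertex form a subtree. All hold, so the decomposition is valid with width 3 − 1 = 2.

Yes; width 2.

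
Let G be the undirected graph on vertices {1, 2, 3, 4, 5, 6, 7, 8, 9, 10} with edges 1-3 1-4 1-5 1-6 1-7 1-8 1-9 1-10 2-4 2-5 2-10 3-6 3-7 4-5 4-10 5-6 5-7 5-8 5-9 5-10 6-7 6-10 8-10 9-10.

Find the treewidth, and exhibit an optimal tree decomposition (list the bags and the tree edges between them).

Treewidth 3.
One optimal decomposition is:
Bags: B1 = {1, 5, 6, 10}  B2 = {1, 5, 6, 7}  B3 = {1, 4, 5, 10}  B4 = {1, 5, 9, 10}  B5 = {2, 4, 5, 10}  B6 = {1, 5, 8, 10}  B7 = {1, 3, 6, 7}
Tree: B1–B2, B1–B3, B3–B4, B3–B5, B4–B6, B2–B7

The largest bag has 4 vertices, giving width 3; this decomposition certifies tw(G) ≤ 3. Conversely, {1, 3, 6, 7} is a clique of size 4, and the vertices of any clique must share a bag in every tree decomposition; so some bag has ≥ 4 vertices and tw(G) ≥ 3. Combining the bounds, tw(G) = 3.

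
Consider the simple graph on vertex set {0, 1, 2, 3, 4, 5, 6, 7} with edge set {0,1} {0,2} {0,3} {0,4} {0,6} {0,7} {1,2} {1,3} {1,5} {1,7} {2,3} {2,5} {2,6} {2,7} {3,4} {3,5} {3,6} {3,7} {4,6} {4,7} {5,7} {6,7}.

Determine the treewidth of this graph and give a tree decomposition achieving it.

Treewidth 4.
One such decomposition:
Bags: B1 = {1, 2, 3, 5, 7}  B2 = {0, 1, 2, 3, 7}  B3 = {0, 2, 3, 6, 7}  B4 = {0, 3, 4, 6, 7}
Tree: B1–B2, B2–B3, B3–B4

Each bag holds 5 vertices, so the decomposition has width 4, which upper-bounds the treewidth. Conversely, {0, 1, 2, 3, 7} is a clique of size 5, and the vertices of any clique must share a bag in every tree decomposition; so some bag has ≥ 5 vertices and tw(G) ≥ 4. Therefore the treewidth is 4.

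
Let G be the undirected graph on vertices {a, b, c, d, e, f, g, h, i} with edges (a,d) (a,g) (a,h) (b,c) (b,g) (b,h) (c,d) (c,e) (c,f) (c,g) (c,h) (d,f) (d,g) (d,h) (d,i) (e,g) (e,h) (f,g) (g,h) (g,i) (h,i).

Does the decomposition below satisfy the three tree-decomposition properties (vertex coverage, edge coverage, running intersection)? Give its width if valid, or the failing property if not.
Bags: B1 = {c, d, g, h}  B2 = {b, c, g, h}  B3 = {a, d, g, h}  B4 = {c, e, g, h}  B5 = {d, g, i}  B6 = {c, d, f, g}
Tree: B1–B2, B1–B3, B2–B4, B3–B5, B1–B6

No — edge (h,i) lies in no bag.

A tree decomposition must satisfy three properties: every vertex lies in some bag; for every edge, both endpoints lie together in some bag; and for every vertex, the bags containing it form a connected subtree. Here edge (h,i) lies in no bag, so the decomposition is invalid.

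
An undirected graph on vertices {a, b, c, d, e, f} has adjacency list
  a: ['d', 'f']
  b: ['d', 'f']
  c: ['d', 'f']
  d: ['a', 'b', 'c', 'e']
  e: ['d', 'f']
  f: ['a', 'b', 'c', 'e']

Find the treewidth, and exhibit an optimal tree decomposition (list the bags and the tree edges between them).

Treewidth 2.
One such decomposition:
Bags: B1 = {b, d, f}  B2 = {a, d, f}  B3 = {d, e, f}  B4 = {c, d, f}
Tree: B1–B2, B2–B3, B3–B4

Every bag has size at most 3, so the width is 3 − 1 = 2 and tw(G) ≤ 2. Since b–d–a–f–b is a cycle in G, G is not acyclic. Forests are exactly the graphs of treewidth ≤ 1, so tw(G) ≥ 2. The upper and lower bounds meet at 2, so that is the treewidth.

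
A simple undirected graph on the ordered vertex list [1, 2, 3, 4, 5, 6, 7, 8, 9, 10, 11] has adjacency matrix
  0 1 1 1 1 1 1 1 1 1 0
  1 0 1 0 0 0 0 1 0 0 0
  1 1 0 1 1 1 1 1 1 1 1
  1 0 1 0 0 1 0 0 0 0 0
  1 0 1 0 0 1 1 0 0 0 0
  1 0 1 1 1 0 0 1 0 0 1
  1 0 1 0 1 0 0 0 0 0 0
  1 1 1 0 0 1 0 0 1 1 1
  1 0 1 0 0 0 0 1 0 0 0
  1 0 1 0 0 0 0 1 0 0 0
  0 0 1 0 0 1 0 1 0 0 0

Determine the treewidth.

A width-3 tree decomposition is:
Bags: B1 = {1, 3, 8, 10}  B2 = {1, 3, 6, 8}  B3 = {3, 6, 8, 11}  B4 = {1, 3, 4, 6}  B5 = {1, 3, 8, 9}  B6 = {1, 3, 5, 6}  B7 = {1, 2, 3, 8}  B8 = {1, 3, 5, 7}
Tree: B1–B2, B2–B3, B2–B4, B2–B5, B4–B6, B1–B7, B6–B8
Every bag has size at most 4, so the width is 4 − 1 = 3 and tw(G) ≤ 3. For the lower bound, the 4 vertices {1, 3, 8, 9} are pairwise adjacent, and any tree decomposition puts a clique entirely inside one bag — forcing width ≥ 3. Combining the bounds, tw(G) = 3.

3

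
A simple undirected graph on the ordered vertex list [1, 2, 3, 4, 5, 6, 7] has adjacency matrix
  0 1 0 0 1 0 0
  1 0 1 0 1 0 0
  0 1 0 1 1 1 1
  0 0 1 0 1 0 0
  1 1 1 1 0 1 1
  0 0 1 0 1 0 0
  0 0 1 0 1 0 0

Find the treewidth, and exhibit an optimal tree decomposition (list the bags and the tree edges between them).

The largest bag has 3 vertices, giving width 2; this decomposition certifies tw(G) ≤ 2. On the other hand G contains the 3-clique {1, 2, 5}. A clique must lie in a single bag of any decomposition, so no decomposition can have width below 2. Therefore the treewidth is 2.

Treewidth 2.
One such decomposition:
Bags: B1 = {3, 4, 5}  B2 = {3, 5, 6}  B3 = {3, 5, 7}  B4 = {2, 3, 5}  B5 = {1, 2, 5}
Tree: B1–B2, B2–B3, B1–B4, B4–B5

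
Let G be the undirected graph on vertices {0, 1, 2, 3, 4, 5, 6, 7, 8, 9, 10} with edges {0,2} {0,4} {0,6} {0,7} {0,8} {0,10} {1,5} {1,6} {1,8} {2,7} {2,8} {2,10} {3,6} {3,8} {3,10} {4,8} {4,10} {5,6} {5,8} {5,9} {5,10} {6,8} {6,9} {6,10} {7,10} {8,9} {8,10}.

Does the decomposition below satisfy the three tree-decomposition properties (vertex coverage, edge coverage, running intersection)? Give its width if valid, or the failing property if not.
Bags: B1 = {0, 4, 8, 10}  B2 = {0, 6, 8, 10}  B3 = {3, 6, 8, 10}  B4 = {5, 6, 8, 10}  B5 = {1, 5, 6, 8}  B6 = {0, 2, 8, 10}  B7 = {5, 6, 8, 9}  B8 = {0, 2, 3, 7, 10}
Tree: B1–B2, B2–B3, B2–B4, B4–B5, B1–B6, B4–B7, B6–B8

A tree decomposition must satisfy three properties: every vertex lies in some bag; for every edge, both endpoints lie together in some bag; and for every vertex, the bags containing it form a connected subtree. Here bags containing vertex 3 are not connected in the tree, so the decomposition is invalid.

No — bags containing vertex 3 are not connected in the tree.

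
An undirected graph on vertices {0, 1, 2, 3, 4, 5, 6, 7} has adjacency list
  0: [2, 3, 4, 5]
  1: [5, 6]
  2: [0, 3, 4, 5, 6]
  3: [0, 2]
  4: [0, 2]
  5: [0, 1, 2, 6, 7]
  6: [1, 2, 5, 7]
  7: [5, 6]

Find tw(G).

2

A width-2 tree decomposition is:
Bags: B1 = {1, 5, 6}  B2 = {5, 6, 7}  B3 = {2, 5, 6}  B4 = {0, 2, 5}  B5 = {0, 2, 4}  B6 = {0, 2, 3}
Tree: B1–B2, B2–B3, B3–B4, B4–B5, B5–B6
Every bag has size at most 3, so the width is 3 − 1 = 2 and tw(G) ≤ 2. Conversely, {1, 5, 6} is a clique of size 3, and the vertices of any clique must share a bag in every tree decomposition; so some bag has ≥ 3 vertices and tw(G) ≥ 2. The upper and lower bounds meet at 2, so that is the treewidth.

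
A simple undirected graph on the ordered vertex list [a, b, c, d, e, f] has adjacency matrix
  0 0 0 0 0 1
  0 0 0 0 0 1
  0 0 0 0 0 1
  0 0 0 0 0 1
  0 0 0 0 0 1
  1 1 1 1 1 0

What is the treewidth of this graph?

1

A width-1 tree decomposition is:
Bags: B1 = {d, f}  B2 = {a, f}  B3 = {b, f}  B4 = {e, f}  B5 = {c, f}
Tree: B1–B2, B1–B3, B2–B4, B2–B5
The largest bag has 2 vertices, giving width 1; this decomposition certifies tw(G) ≤ 1. Since G has at least one edge (e.g. d–f), it is not an edgeless graph, so tw(G) ≥ 1. Hence tw(G) = 1 exactly.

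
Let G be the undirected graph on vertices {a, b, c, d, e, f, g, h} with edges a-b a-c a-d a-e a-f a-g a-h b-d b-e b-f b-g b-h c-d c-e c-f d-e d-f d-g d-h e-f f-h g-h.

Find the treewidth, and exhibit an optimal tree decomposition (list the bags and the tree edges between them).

Treewidth 4.
Bags: B1 = {a, c, d, e, f}  B2 = {a, b, d, e, f}  B3 = {a, b, d, f, h}  B4 = {a, b, d, g, h}
Tree: B1–B2, B2–B3, B3–B4

The largest bag has 5 vertices, giving width 4; this decomposition certifies tw(G) ≤ 4. For the lower bound, the 5 vertices {a, b, d, g, h} are pairwise adjacent, and any tree decomposition puts a clique entirely inside one bag — forcing width ≥ 4. Combining the bounds, tw(G) = 4.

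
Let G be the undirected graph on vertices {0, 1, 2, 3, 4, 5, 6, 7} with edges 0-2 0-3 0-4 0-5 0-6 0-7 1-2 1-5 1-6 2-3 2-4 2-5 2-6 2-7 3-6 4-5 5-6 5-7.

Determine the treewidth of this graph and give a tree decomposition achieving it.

Every bag has size at most 4, so the width is 4 − 1 = 3 and tw(G) ≤ 3. On the other hand G contains the 4-clique {0, 2, 3, 6}. A clique must lie in a single bag of any decomposition, so no decomposition can have width below 3. Therefore the treewidth is 3.

Treewidth 3.
One such decomposition:
Bags: B1 = {0, 2, 5, 6}  B2 = {0, 2, 4, 5}  B3 = {0, 2, 5, 7}  B4 = {1, 2, 5, 6}  B5 = {0, 2, 3, 6}
Tree: B1–B2, B2–B3, B1–B4, B1–B5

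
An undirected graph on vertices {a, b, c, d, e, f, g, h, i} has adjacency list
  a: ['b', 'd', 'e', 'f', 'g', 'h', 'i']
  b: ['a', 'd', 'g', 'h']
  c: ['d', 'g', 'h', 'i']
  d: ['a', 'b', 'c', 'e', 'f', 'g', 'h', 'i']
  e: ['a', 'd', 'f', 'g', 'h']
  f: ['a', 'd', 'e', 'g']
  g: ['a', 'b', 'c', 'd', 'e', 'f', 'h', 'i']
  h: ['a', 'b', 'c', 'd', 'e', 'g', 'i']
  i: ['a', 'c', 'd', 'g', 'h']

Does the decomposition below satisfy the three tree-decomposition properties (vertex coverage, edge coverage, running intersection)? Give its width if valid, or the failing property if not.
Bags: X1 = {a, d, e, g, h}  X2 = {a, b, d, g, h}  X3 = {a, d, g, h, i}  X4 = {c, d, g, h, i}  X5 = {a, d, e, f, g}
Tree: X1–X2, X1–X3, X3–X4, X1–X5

Yes; width 4.

Vertex coverage: the bags together contain {a, b, c, d, e, f, g, h, i}, the full vertex set. Edge coverage: each edge of G has both endpoints in at least one bag. Running intersection: for every vertex, the bags containing it form a connected subtree. All three properties hold, so this is a valid tree decomposition of width max|bag| − 1 = 4, and hence tw(G) ≤ 4.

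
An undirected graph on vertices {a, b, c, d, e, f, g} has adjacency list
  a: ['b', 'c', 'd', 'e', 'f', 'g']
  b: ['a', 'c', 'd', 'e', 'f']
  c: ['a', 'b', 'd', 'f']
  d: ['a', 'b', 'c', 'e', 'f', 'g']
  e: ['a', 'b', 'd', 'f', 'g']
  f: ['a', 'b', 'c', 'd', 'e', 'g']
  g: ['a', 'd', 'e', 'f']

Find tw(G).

A width-4 tree decomposition is:
Bags: B1 = {a, b, d, e, f}  B2 = {a, d, e, f, g}  B3 = {a, b, c, d, f}
Tree: B1–B2, B1–B3
Each bag holds 5 vertices, so the decomposition has width 4, which upper-bounds the treewidth. Conversely, {a, d, e, f, g} is a clique of size 5, and the vertices of any clique must share a bag in every tree decomposition; so some bag has ≥ 5 vertices and tw(G) ≥ 4. Hence tw(G) = 4 exactly.

4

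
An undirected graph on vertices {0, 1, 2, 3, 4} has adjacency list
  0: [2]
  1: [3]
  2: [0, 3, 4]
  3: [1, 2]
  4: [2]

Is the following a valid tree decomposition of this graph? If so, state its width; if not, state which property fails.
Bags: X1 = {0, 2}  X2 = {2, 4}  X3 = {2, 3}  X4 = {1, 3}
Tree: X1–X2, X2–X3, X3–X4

Yes; width 1.

Vertex coverage: the bags together contain {0, 1, 2, 3, 4}, the full vertex set. Edge coverage: each edge of G has both endpoints in at least one bag. Running intersection: for every vertex, the bags containing it form a connected subtree. All three properties hold, so this is a valid tree decomposition of width max|bag| − 1 = 1, and hence tw(G) ≤ 1.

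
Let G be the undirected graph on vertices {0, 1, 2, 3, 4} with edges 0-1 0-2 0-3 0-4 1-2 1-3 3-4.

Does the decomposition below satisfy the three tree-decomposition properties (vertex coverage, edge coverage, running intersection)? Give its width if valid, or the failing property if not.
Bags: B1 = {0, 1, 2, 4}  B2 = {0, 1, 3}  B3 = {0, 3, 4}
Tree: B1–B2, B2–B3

A tree decomposition must satisfy three properties: every vertex lies in some bag; for every edge, both endpoints lie together in some bag; and for every vertex, the bags containing it form a connected subtree. Here bags containing vertex 4 are not connected in the tree, so the decomposition is invalid.

No — bags containing vertex 4 are not connected in the tree.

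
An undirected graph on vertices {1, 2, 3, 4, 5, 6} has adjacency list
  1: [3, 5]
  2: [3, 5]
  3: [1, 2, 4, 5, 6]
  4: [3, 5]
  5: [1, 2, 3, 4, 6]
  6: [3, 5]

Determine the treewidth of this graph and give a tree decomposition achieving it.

Each bag holds 3 vertices, so the decomposition has width 2, which upper-bounds the treewidth. For the lower bound, the 3 vertices {1, 3, 5} are pairwise adjacent, and any tree decomposition puts a clique entirely inside one bag — forcing width ≥ 2. Therefore the treewidth is 2.

Treewidth 2.
One optimal decomposition is:
Bags: B1 = {2, 3, 5}  B2 = {3, 5, 6}  B3 = {3, 4, 5}  B4 = {1, 3, 5}
Tree: B1–B2, B2–B3, B3–B4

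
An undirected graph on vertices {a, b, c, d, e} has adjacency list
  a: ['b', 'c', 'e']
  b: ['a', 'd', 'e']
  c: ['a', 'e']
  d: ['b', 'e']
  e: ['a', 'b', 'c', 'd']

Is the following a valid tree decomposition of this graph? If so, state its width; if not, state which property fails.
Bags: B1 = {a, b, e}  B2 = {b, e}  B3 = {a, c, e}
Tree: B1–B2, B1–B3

No — vertex d appears in no bag.

A tree decomposition must satisfy three properties: every vertex lies in some bag; for every edge, both endpoints lie together in some bag; and for every vertex, the bags containing it form a connected subtree. Here vertex d appears in no bag, so the decomposition is invalid.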